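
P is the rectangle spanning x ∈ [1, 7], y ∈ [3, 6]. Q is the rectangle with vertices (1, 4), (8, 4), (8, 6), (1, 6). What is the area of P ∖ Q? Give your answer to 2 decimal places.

|P∩Q|: x∈[1,7], y∈[4,6] → 6·2 = 12.
|P| = 18.
|P ∖ Q| = |P| − |P∩Q| = 18 − 12 = 6.00.

6.00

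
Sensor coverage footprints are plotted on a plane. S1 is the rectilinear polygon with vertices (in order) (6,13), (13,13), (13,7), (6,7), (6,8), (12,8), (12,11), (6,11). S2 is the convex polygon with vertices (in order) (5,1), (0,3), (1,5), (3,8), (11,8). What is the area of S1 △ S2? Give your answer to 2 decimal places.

58.86

|S1| = 24, |S2| = 44, |S1∩S2| = 4.5714.
|S1 △ S2| = |S1| + |S2| − 2·|S1∩S2| = 24 + 44 − 9.1429 = 58.86.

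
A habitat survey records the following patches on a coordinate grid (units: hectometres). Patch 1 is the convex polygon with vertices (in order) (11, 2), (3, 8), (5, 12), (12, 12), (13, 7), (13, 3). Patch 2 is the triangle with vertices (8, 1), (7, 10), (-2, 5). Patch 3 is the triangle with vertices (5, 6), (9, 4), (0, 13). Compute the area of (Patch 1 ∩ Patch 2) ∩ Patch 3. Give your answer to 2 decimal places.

The region (Patch 1 ∩ Patch 2) ∩ Patch 3 is the polygon with vertices (4.429,8.571), (7.5,5.5), (7.588,4.706), (7,5), (4.231,7.077), (3.523,8.068).
By the shoelace formula its area is 4.66.

4.66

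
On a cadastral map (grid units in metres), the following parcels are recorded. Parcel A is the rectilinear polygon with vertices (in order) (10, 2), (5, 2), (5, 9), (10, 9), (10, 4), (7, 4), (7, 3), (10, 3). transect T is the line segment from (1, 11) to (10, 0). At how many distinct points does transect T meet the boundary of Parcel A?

The segment meets the boundary at (8.364,2), (7.545,3), (7,3.667), (5,6.111).

4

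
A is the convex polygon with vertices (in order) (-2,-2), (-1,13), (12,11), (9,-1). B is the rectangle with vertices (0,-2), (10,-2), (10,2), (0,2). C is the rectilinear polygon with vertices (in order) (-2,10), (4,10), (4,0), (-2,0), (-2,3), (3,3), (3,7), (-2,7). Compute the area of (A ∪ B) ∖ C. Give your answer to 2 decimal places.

133.99

|A ∪ B| = 171.1932.
|(A ∪ B) ∩ C| = 37.2.
|(A ∪ B) ∖ C| = 171.1932 − 37.2 = 133.99.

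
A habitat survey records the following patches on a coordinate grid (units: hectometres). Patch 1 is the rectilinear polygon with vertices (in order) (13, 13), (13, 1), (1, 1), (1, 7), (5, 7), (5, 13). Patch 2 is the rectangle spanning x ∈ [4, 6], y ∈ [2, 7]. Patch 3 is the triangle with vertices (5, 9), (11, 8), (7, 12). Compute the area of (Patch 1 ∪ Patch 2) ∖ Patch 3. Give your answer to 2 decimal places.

|Patch 1 ∪ Patch 2| = 120.
|(Patch 1 ∪ Patch 2) ∩ Patch 3| = 10.
|(Patch 1 ∪ Patch 2) ∖ Patch 3| = 120 − 10 = 110.00.

110.00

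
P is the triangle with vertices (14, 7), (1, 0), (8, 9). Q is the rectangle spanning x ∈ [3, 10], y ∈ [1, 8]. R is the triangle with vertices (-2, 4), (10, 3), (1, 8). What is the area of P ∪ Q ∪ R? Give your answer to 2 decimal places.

By inclusion–exclusion:
Individual areas: |P| = 34, |Q| = 49, |R| = 25.5.
|P∩Q| = 23.8089.
|P∩R| = 5.6986.
|Q∩R| = 11.5694.
|P∩Q∩R| = 5.6986.
|P ∪ Q ∪ R| = 108.5 − 41.0769 + 5.6986 = 73.12.

73.12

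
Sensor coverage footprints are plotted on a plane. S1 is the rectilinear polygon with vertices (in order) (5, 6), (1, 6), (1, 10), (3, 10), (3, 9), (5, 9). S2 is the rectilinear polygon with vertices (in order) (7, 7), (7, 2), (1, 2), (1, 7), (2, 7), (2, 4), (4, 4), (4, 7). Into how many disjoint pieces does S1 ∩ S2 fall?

S1 ∩ S2 splits into 2 disjoint pieces (area 1, area 1).

2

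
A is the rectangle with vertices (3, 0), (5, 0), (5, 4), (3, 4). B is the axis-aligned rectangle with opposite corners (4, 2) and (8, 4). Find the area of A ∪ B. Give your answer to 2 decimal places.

14.00

By inclusion–exclusion:
Individual areas: |A| = 8, |B| = 8.
|A∩B|: x∈[4,5], y∈[2,4] → 1·2 = 2.
|A ∪ B| = 16 − 2 = 14.00.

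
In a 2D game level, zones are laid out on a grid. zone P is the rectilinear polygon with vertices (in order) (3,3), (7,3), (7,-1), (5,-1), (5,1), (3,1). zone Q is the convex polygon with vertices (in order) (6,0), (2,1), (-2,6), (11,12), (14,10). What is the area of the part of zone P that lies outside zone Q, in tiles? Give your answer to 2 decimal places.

|zone P| = 12, |zone P∩zone Q| = 9.25.
|zone P ∖ zone Q| = |zone P| − |zone P∩zone Q| = 12 − 9.25 = 2.75.

2.75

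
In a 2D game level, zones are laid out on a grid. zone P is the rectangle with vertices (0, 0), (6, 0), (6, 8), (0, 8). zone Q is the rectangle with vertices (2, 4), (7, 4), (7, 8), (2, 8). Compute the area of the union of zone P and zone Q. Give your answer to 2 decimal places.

By inclusion–exclusion:
Individual areas: |zone P| = 48, |zone Q| = 20.
|zone P∩zone Q|: x∈[2,6], y∈[4,8] → 4·4 = 16.
|zone P ∪ zone Q| = 68 − 16 = 52.00.

52.00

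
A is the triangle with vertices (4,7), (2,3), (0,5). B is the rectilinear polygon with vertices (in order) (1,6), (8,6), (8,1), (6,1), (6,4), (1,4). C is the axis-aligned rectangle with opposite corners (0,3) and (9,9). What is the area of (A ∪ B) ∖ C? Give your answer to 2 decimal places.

4.00

|A ∪ B| = 22.25.
|(A ∪ B) ∩ C| = 18.25.
|(A ∪ B) ∖ C| = 22.25 − 18.25 = 4.00.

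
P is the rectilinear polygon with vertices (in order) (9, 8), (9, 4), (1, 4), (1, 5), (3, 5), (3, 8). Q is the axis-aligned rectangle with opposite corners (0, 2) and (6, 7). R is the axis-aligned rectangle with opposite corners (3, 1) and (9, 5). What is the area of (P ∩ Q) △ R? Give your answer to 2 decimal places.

|P ∩ Q| = 11.
|(P ∩ Q) ∩ R| = 3.
|(P ∩ Q) △ R| = 11 + 24 − 6 = 29.00.

29.00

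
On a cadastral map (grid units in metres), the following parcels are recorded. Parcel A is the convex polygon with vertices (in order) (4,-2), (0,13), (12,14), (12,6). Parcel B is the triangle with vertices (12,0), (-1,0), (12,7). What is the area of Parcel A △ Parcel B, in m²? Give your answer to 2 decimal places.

123.89

|Parcel A| = 124, |Parcel B| = 45.5, |Parcel A∩Parcel B| = 22.803.
|Parcel A △ Parcel B| = |Parcel A| + |Parcel B| − 2·|Parcel A∩Parcel B| = 124 + 45.5 − 45.606 = 123.89.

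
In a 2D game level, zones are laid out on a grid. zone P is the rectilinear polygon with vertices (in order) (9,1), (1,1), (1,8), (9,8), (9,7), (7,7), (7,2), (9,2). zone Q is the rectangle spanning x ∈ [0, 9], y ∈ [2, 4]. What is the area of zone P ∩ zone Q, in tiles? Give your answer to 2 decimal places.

12.00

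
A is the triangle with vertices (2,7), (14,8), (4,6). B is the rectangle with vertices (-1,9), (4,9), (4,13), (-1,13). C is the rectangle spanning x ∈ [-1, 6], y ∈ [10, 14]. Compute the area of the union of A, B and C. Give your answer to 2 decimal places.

40.00

By inclusion–exclusion:
Individual areas: |A| = 7, |B| = 20, |C| = 28.
|A∩B| = 0.
|A∩C| = 0.
|B∩C|: x∈[-1,4], y∈[10,13] → 5·3 = 15.
|A∩B∩C| = 0.
|A ∪ B ∪ C| = 55 − 15 + 0 = 40.00.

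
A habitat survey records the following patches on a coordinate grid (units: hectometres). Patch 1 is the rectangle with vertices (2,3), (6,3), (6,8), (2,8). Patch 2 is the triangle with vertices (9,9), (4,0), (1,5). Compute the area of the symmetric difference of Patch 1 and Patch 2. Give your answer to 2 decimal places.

|Patch 1| = 20, |Patch 2| = 26, |Patch 1∩Patch 2| = 13.8667.
|Patch 1 △ Patch 2| = |Patch 1| + |Patch 2| − 2·|Patch 1∩Patch 2| = 20 + 26 − 27.7333 = 18.27.

18.27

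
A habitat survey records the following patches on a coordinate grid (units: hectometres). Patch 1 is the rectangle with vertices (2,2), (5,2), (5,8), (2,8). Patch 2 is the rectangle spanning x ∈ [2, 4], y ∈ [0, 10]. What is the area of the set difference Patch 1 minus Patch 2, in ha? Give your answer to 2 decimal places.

|Patch 1∩Patch 2|: x∈[2,4], y∈[2,8] → 2·6 = 12.
|Patch 1| = 18.
|Patch 1 ∖ Patch 2| = |Patch 1| − |Patch 1∩Patch 2| = 18 − 12 = 6.00.

6.00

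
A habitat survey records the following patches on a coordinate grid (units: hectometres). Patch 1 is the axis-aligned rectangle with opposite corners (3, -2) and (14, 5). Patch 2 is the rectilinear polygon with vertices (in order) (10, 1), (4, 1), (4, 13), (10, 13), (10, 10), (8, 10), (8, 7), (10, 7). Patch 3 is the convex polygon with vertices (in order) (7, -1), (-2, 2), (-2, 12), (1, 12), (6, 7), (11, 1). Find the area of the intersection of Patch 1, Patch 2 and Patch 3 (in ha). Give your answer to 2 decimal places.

20.73

The intersection is the polygon with vertices (10,1), (4,1), (4,5), (7.667,5), (10,2.2).
By the shoelace formula its area is 20.73.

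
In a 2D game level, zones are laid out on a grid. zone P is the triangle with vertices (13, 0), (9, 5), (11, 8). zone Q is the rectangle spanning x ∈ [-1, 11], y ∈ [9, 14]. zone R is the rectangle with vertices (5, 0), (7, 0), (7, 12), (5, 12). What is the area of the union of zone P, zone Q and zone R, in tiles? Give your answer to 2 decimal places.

By inclusion–exclusion:
Individual areas: |zone P| = 11, |zone Q| = 60, |zone R| = 24.
|zone P∩zone Q| = 0.
|zone P∩zone R| = 0.
|zone Q∩zone R|: x∈[5,7], y∈[9,12] → 2·3 = 6.
|zone P∩zone Q∩zone R| = 0.
|zone P ∪ zone Q ∪ zone R| = 95 − 6 + 0 = 89.00.

89.00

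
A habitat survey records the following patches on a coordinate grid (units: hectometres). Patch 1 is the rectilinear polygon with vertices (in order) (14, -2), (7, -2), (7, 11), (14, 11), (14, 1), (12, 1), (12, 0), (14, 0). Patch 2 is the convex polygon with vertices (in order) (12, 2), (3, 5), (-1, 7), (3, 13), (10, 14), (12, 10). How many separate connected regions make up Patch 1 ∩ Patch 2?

1

Patch 1 ∩ Patch 2 is a single connected region.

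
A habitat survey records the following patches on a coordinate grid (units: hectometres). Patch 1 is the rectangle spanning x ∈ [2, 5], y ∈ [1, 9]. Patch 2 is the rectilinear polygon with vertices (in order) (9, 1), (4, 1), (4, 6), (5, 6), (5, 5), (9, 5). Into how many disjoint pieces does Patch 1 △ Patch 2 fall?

Patch 1 △ Patch 2 splits into 2 disjoint pieces (area 16, area 19).

2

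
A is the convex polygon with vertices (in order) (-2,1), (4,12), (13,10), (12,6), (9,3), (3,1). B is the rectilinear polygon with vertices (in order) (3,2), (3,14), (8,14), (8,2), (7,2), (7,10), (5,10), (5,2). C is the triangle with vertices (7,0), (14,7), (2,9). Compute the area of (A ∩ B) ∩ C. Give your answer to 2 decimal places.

12.12

|A ∩ B| = 30.8056.
|(A ∩ B) ∩ C| = 12.12.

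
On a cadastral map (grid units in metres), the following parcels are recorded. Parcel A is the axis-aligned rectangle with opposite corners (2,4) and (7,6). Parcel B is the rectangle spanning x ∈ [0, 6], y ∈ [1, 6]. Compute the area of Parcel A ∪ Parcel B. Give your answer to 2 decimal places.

By inclusion–exclusion:
Individual areas: |Parcel A| = 10, |Parcel B| = 30.
|Parcel A∩Parcel B|: x∈[2,6], y∈[4,6] → 4·2 = 8.
|Parcel A ∪ Parcel B| = 40 − 8 = 32.00.

32.00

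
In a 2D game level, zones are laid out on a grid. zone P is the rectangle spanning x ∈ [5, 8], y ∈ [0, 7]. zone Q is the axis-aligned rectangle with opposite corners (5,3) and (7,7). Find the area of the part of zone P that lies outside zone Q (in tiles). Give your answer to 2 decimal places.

13.00

|zone P∩zone Q|: x∈[5,7], y∈[3,7] → 2·4 = 8.
|zone P| = 21.
|zone P ∖ zone Q| = |zone P| − |zone P∩zone Q| = 21 − 8 = 13.00.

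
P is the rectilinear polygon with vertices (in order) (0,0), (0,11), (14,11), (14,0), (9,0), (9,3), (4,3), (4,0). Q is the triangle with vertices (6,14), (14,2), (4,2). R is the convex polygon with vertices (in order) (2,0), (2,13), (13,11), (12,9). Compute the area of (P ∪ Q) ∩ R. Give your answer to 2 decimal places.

68.27

|P ∪ Q| = 147.6667.
|(P ∪ Q) ∩ R| = 68.27.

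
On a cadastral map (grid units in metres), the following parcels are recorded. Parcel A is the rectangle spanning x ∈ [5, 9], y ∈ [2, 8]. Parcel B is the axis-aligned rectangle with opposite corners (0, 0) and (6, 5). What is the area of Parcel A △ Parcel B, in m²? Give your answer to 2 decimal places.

|Parcel A∩Parcel B|: x∈[5,6], y∈[2,5] → 1·3 = 3.
|Parcel A △ Parcel B| = |Parcel A| + |Parcel B| − 2·|Parcel A∩Parcel B| = 24 + 30 − 6 = 48.00.

48.00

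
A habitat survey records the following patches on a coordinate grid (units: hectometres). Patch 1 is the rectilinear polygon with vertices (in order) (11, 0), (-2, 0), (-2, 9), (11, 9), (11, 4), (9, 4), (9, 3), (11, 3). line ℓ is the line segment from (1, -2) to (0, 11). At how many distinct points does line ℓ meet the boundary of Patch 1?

The segment meets the boundary at (0.154,9), (0.846,0).

2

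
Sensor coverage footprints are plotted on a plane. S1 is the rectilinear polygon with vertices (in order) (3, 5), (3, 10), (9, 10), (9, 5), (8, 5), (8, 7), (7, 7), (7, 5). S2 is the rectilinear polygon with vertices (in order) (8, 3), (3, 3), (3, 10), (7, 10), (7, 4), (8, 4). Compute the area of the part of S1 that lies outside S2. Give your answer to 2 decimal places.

8.00

|S1| = 28, |S1∩S2| = 20.
|S1 ∖ S2| = |S1| − |S1∩S2| = 28 − 20 = 8.00.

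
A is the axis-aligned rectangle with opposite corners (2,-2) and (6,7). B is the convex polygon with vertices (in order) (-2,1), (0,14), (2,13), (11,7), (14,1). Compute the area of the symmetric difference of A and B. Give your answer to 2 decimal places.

116.00

|A| = 36, |B| = 128, |A∩B| = 24.
|A △ B| = |A| + |B| − 2·|A∩B| = 36 + 128 − 48 = 116.00.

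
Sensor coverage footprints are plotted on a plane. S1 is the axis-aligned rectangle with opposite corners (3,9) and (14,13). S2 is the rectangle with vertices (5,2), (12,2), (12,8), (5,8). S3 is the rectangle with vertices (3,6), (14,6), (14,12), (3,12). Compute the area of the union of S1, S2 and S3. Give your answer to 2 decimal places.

105.00

By inclusion–exclusion:
Individual areas: |S1| = 44, |S2| = 42, |S3| = 66.
|S1∩S2| = 0 (no overlap).
|S1∩S3|: x∈[3,14], y∈[9,12] → 11·3 = 33.
|S2∩S3|: x∈[5,12], y∈[6,8] → 7·2 = 14.
|S1∩S2∩S3| = 0.
|S1 ∪ S2 ∪ S3| = 152 − 47 + 0 = 105.00.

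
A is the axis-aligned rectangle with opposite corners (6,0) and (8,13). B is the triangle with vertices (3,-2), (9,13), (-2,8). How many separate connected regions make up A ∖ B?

2

A ∖ B splits into 2 disjoint pieces (area 16, area 1.8182).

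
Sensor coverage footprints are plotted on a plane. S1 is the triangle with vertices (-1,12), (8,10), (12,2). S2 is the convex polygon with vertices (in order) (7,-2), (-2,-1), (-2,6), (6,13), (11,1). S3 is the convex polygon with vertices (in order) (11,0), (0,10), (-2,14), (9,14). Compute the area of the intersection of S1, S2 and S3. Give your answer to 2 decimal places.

The intersection is the polygon with vertices (9.915,3.604), (2.117,9.602), (3.671,10.962), (7.173,10.184).
By the shoelace formula its area is 20.42.

20.42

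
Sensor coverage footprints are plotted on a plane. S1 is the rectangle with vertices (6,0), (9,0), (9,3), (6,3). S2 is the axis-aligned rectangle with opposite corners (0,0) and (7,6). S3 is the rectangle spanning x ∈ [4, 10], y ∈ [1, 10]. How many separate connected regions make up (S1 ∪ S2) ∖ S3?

(S1 ∪ S2) ∖ S3 is a single connected region.

1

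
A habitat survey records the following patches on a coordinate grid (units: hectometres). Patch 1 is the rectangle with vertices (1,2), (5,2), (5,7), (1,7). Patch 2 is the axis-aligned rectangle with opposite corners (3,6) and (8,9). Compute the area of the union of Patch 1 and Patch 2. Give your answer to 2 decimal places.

By inclusion–exclusion:
Individual areas: |Patch 1| = 20, |Patch 2| = 15.
|Patch 1∩Patch 2|: x∈[3,5], y∈[6,7] → 2·1 = 2.
|Patch 1 ∪ Patch 2| = 35 − 2 = 33.00.

33.00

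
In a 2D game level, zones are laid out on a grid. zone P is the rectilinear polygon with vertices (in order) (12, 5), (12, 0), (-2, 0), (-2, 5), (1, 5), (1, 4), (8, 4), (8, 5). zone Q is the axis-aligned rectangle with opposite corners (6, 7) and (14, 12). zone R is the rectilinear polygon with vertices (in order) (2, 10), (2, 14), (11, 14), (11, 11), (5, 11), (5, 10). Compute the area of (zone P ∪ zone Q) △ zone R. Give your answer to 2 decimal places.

123.00

|zone P ∪ zone Q| = 103.
|(zone P ∪ zone Q) ∩ zone R| = 5.
|(zone P ∪ zone Q) △ zone R| = 103 + 30 − 10 = 123.00.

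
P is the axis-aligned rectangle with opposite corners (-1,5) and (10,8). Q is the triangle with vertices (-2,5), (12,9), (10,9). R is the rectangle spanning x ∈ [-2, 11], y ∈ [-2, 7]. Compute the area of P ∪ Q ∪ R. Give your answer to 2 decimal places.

129.75

By inclusion–exclusion:
Individual areas: |P| = 33, |Q| = 4, |R| = 117.
|P∩Q| = 2.2262.
|P∩R|: x∈[-1,10], y∈[5,7] → 11·2 = 22.
|Q∩R| = 1.
|P∩Q∩R| = 0.9762.
|P ∪ Q ∪ R| = 154 − 25.2262 + 0.9762 = 129.75.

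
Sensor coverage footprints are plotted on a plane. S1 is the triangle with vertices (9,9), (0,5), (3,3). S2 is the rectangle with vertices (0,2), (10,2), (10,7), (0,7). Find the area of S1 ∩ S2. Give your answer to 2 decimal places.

The intersection is the polygon with vertices (4.5,7), (7,7), (3,3), (0,5).
By the shoelace formula its area is 12.50.

12.50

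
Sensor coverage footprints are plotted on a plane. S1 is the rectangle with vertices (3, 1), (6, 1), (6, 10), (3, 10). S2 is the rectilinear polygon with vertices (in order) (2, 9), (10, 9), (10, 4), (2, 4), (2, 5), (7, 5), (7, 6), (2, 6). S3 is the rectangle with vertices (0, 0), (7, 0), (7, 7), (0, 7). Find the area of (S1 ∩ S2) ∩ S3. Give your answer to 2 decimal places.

|S1 ∩ S2| = 12.
|(S1 ∩ S2) ∩ S3| = 6.00.

6.00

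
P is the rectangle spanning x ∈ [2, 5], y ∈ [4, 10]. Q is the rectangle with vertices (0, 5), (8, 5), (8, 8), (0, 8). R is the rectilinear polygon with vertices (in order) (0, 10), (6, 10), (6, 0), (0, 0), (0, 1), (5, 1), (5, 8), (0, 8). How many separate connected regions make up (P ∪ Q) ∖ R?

2

(P ∪ Q) ∖ R splits into 2 disjoint pieces (area 18, area 6).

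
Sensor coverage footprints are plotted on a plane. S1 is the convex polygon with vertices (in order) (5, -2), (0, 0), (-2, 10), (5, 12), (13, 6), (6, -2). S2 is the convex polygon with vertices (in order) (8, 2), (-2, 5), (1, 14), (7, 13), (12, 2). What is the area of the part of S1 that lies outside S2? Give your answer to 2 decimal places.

48.21

|S1| = 132, |S1∩S2| = 83.7921.
|S1 ∖ S2| = |S1| − |S1∩S2| = 132 − 83.7921 = 48.21.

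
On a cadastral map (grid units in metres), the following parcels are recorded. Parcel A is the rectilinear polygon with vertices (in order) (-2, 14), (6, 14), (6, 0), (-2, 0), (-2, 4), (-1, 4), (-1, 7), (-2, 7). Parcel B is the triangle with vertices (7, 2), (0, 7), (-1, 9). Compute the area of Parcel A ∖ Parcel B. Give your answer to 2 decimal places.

104.58

|Parcel A| = 109, |Parcel A∩Parcel B| = 4.4196.
|Parcel A ∖ Parcel B| = |Parcel A| − |Parcel A∩Parcel B| = 109 − 4.4196 = 104.58.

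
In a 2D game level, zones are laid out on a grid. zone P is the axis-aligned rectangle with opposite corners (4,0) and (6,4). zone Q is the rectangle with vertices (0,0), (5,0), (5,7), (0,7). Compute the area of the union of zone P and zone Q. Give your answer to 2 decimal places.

39.00

By inclusion–exclusion:
Individual areas: |zone P| = 8, |zone Q| = 35.
|zone P∩zone Q|: x∈[4,5], y∈[0,4] → 1·4 = 4.
|zone P ∪ zone Q| = 43 − 4 = 39.00.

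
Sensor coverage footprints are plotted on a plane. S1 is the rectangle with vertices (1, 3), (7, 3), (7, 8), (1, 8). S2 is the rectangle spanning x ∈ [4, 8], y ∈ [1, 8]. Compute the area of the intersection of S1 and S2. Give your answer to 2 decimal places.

15.00

|S1∩S2|: x∈[4,7], y∈[3,8] → 3·5 = 15.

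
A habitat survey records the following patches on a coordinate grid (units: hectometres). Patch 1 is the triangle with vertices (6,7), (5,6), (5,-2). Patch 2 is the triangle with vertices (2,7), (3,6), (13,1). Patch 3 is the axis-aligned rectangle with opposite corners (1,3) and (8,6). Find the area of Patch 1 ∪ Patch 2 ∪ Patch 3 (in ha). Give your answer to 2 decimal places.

23.82

By inclusion–exclusion:
Individual areas: |Patch 1| = 4, |Patch 2| = 2.5, |Patch 3| = 21.
|Patch 1∩Patch 2| = 0.2613.
|Patch 1∩Patch 3| = 2.1667.
|Patch 2∩Patch 3| = 1.5152.
|Patch 1∩Patch 2∩Patch 3| = 0.2613.
|Patch 1 ∪ Patch 2 ∪ Patch 3| = 27.5 − 3.9431 + 0.2613 = 23.82.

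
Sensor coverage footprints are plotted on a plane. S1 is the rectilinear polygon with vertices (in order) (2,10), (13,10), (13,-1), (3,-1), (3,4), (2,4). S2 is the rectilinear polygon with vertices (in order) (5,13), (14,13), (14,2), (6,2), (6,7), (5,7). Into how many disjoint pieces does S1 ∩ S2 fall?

1

S1 ∩ S2 is a single connected region.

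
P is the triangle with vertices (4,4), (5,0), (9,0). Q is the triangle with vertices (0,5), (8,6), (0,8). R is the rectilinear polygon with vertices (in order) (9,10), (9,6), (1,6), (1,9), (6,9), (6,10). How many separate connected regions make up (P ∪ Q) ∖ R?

2

(P ∪ Q) ∖ R splits into 2 disjoint pieces (area 8, area 5.875).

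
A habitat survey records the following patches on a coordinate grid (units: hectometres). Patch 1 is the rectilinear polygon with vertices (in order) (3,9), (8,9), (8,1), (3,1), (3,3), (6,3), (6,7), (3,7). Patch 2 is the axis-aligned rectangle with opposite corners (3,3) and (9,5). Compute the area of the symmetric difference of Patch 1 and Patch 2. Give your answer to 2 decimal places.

|Patch 1| = 28, |Patch 2| = 12, |Patch 1∩Patch 2| = 4.
|Patch 1 △ Patch 2| = |Patch 1| + |Patch 2| − 2·|Patch 1∩Patch 2| = 28 + 12 − 8 = 32.00.

32.00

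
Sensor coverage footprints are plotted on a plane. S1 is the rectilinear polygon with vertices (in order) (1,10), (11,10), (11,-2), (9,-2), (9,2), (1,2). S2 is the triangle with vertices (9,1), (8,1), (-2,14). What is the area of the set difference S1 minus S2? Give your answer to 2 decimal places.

|S1| = 88, |S1∩S2| = 4.9231.
|S1 ∖ S2| = |S1| − |S1∩S2| = 88 − 4.9231 = 83.08.

83.08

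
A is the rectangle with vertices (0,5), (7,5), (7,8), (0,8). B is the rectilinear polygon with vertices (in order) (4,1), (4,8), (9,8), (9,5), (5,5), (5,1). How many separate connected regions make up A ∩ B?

1

A ∩ B is a single connected region.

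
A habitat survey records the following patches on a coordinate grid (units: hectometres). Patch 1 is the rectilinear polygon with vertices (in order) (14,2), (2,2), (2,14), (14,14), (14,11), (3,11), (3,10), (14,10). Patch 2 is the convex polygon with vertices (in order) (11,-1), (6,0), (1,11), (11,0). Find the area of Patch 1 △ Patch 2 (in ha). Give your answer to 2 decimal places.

|Patch 1| = 133, |Patch 2| = 30, |Patch 1∩Patch 2| = 17.8591.
|Patch 1 △ Patch 2| = |Patch 1| + |Patch 2| − 2·|Patch 1∩Patch 2| = 133 + 30 − 35.7182 = 127.28.

127.28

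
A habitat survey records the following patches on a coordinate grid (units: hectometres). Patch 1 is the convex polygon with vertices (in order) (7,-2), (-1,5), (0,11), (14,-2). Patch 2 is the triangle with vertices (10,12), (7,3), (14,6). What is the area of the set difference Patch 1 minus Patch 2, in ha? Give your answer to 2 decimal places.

72.46

|Patch 1| = 73, |Patch 1∩Patch 2| = 0.5426.
|Patch 1 ∖ Patch 2| = |Patch 1| − |Patch 1∩Patch 2| = 73 − 0.5426 = 72.46.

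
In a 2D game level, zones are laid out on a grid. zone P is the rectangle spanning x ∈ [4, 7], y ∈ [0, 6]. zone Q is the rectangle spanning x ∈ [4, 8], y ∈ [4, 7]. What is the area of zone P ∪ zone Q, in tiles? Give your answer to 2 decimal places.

24.00

By inclusion–exclusion:
Individual areas: |zone P| = 18, |zone Q| = 12.
|zone P∩zone Q|: x∈[4,7], y∈[4,6] → 3·2 = 6.
|zone P ∪ zone Q| = 30 − 6 = 24.00.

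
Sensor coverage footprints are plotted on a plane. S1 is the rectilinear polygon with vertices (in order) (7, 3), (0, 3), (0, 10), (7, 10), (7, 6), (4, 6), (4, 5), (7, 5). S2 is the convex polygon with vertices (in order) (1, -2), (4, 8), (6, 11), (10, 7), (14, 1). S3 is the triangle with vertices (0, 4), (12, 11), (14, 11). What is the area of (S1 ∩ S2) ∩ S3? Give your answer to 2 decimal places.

1.58

The region (S1 ∩ S2) ∩ S3 is the polygon with vertices (3.394,5.98), (7,8.083), (7,7.5), (4,6), (3.294,5.647).
By the shoelace formula its area is 1.58.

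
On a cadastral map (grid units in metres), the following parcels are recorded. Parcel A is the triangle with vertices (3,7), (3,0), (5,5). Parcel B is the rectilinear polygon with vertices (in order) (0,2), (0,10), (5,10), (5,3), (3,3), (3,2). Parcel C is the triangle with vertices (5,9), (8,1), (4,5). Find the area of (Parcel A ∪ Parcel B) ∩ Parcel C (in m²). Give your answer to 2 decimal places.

2.50

The region (Parcel A ∪ Parcel B) ∩ Parcel C is the polygon with vertices (5,5), (5,4), (4,5), (5,9).
By the shoelace formula its area is 2.50.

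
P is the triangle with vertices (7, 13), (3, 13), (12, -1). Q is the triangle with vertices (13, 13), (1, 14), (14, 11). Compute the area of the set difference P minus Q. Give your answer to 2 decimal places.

|P| = 28, |P∩Q| = 0.3493.
|P ∖ Q| = |P| − |P∩Q| = 28 − 0.3493 = 27.65.

27.65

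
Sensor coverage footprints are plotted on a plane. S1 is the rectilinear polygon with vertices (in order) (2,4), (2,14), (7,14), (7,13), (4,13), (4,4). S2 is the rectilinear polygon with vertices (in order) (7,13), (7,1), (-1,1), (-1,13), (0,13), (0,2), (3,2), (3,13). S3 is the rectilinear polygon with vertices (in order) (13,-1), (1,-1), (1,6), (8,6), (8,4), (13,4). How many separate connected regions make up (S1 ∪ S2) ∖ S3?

2

(S1 ∪ S2) ∖ S3 splits into 2 disjoint pieces (area 40, area 13).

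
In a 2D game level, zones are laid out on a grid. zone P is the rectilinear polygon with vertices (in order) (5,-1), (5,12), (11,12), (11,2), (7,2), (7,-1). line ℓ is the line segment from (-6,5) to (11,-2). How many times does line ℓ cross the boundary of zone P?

The segment meets the boundary at (7,-0.353), (5,0.471).

2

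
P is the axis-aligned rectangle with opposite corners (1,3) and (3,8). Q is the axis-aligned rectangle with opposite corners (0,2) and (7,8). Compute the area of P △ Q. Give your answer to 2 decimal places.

|P∩Q|: x∈[1,3], y∈[3,8] → 2·5 = 10.
|P △ Q| = |P| + |Q| − 2·|P∩Q| = 10 + 42 − 20 = 32.00.

32.00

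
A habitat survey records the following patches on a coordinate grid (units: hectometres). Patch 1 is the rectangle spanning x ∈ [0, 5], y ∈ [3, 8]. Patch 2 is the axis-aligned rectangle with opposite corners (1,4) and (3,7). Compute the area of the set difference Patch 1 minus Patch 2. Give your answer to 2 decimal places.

19.00

|Patch 1∩Patch 2|: x∈[1,3], y∈[4,7] → 2·3 = 6.
|Patch 1| = 25.
|Patch 1 ∖ Patch 2| = |Patch 1| − |Patch 1∩Patch 2| = 25 − 6 = 19.00.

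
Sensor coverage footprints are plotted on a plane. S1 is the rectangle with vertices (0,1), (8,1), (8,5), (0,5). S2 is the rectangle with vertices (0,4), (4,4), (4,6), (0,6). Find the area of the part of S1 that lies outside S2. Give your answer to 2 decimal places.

|S1∩S2|: x∈[0,4], y∈[4,5] → 4·1 = 4.
|S1| = 32.
|S1 ∖ S2| = |S1| − |S1∩S2| = 32 − 4 = 28.00.

28.00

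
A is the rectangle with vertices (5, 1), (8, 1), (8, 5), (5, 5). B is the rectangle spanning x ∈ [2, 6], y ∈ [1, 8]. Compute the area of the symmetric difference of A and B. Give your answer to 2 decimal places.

32.00

|A∩B|: x∈[5,6], y∈[1,5] → 1·4 = 4.
|A △ B| = |A| + |B| − 2·|A∩B| = 12 + 28 − 8 = 32.00.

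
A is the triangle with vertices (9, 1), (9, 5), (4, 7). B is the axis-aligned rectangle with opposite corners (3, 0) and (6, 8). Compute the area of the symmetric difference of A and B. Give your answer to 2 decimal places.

30.80

|A| = 10, |B| = 24, |A∩B| = 1.6.
|A △ B| = |A| + |B| − 2·|A∩B| = 10 + 24 − 3.2 = 30.80.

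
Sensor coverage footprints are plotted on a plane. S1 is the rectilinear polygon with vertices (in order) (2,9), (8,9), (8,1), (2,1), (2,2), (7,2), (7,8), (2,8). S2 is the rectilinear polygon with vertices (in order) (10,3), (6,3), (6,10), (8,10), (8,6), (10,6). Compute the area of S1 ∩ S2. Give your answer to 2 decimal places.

The intersection is the polygon with vertices (8,9), (8,6), (8,3), (7,3), (7,8), (6,8), (6,9).
By the shoelace formula its area is 7.00.

7.00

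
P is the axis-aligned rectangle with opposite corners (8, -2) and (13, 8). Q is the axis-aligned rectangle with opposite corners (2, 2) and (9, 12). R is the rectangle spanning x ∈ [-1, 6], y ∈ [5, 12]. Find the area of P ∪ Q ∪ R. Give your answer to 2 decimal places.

By inclusion–exclusion:
Individual areas: |P| = 50, |Q| = 70, |R| = 49.
|P∩Q|: x∈[8,9], y∈[2,8] → 1·6 = 6.
|P∩R| = 0 (no overlap).
|Q∩R|: x∈[2,6], y∈[5,12] → 4·7 = 28.
|P∩Q∩R| = 0.
|P ∪ Q ∪ R| = 169 − 34 + 0 = 135.00.

135.00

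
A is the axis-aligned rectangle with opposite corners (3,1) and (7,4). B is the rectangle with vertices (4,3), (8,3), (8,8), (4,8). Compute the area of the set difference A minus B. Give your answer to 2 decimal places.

9.00

|A∩B|: x∈[4,7], y∈[3,4] → 3·1 = 3.
|A| = 12.
|A ∖ B| = |A| − |A∩B| = 12 − 3 = 9.00.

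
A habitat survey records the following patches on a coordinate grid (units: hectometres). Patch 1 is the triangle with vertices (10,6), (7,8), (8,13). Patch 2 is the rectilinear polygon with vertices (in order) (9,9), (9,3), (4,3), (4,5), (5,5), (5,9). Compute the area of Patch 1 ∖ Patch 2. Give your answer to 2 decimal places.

|Patch 1| = 8.5, |Patch 1∩Patch 2| = 3.2333.
|Patch 1 ∖ Patch 2| = |Patch 1| − |Patch 1∩Patch 2| = 8.5 − 3.2333 = 5.27.

5.27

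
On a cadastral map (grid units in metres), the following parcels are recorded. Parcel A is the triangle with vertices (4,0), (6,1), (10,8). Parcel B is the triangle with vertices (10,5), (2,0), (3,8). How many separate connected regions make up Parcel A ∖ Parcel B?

Parcel A ∖ Parcel B splits into 2 disjoint pieces (area 2.6471, area 0.4885).

2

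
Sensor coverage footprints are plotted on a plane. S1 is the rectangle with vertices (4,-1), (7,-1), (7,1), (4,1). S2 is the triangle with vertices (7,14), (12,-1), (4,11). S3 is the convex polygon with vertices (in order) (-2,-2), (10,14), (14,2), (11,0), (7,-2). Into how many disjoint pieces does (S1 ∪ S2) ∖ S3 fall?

2

(S1 ∪ S2) ∖ S3 splits into 2 disjoint pieces (area 0.2622, area 10.9344).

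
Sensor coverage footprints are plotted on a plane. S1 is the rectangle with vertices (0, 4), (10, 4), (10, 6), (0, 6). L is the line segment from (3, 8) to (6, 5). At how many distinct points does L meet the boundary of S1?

1

The segment meets the boundary at (5,6).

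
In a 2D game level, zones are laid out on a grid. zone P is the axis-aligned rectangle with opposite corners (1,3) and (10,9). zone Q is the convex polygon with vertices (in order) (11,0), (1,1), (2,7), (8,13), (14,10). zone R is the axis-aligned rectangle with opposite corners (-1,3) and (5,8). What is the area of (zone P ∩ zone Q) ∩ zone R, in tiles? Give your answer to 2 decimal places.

The region (zone P ∩ zone Q) ∩ zone R is the polygon with vertices (1.333,3), (2,7), (3,8), (5,8), (5,3).
By the shoelace formula its area is 15.83.

15.83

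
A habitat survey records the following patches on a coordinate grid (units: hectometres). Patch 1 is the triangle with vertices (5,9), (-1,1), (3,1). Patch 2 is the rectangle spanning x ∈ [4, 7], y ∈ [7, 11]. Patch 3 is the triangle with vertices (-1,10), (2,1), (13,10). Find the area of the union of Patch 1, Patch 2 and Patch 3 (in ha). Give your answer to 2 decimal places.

70.67

By inclusion–exclusion:
Individual areas: |Patch 1| = 16, |Patch 2| = 12, |Patch 3| = 63.
|Patch 1∩Patch 2| = 0.8333.
|Patch 1∩Patch 3| = 11.3319.
|Patch 2∩Patch 3| = 9.
|Patch 1∩Patch 2∩Patch 3| = 0.8333.
|Patch 1 ∪ Patch 2 ∪ Patch 3| = 91 − 21.1652 + 0.8333 = 70.67.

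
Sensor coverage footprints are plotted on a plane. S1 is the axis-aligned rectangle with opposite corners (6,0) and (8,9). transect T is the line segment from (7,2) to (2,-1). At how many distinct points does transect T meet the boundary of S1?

The segment meets the boundary at (6,1.4).

1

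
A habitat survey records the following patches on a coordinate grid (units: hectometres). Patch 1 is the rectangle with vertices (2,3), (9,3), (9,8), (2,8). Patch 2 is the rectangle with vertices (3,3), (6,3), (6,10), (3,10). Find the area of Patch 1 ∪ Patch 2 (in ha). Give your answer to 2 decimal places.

By inclusion–exclusion:
Individual areas: |Patch 1| = 35, |Patch 2| = 21.
|Patch 1∩Patch 2|: x∈[3,6], y∈[3,8] → 3·5 = 15.
|Patch 1 ∪ Patch 2| = 56 − 15 = 41.00.

41.00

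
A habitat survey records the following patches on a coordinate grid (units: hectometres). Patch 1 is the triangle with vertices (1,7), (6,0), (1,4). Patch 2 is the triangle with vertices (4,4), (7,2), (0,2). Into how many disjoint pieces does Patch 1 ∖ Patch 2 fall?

2

Patch 1 ∖ Patch 2 splits into 2 disjoint pieces (area 4.4636, area 1.0714).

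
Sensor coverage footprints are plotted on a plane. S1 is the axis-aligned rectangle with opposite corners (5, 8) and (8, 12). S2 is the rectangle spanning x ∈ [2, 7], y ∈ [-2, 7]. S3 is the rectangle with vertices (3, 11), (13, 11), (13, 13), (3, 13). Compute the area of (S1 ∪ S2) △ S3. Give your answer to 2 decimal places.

71.00

|S1 ∪ S2| = 57.
|(S1 ∪ S2) ∩ S3| = 3.
|(S1 ∪ S2) △ S3| = 57 + 20 − 6 = 71.00.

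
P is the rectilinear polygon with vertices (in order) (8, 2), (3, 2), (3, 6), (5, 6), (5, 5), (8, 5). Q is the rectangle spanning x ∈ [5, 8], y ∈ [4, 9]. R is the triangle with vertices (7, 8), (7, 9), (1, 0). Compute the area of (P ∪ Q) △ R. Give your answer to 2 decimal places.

26.67

|P ∪ Q| = 29.
|(P ∪ Q) ∩ R| = 2.6667.
|(P ∪ Q) △ R| = 29 + 3 − 5.3333 = 26.67.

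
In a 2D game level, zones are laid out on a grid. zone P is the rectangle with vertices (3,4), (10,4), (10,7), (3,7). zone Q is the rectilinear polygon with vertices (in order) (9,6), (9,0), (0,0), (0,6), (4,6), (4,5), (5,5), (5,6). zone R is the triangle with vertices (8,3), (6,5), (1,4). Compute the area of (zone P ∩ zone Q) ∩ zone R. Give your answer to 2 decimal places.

The region (zone P ∩ zone Q) ∩ zone R is the polygon with vertices (3,4.4), (6,5), (7,4), (3,4).
By the shoelace formula its area is 2.60.

2.60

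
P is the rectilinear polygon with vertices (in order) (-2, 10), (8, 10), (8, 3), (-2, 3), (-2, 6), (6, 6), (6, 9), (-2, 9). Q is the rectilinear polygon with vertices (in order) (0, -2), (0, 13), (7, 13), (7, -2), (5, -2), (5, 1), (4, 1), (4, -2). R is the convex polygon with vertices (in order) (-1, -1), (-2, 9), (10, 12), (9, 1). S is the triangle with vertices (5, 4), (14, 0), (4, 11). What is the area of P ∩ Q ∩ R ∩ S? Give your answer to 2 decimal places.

8.57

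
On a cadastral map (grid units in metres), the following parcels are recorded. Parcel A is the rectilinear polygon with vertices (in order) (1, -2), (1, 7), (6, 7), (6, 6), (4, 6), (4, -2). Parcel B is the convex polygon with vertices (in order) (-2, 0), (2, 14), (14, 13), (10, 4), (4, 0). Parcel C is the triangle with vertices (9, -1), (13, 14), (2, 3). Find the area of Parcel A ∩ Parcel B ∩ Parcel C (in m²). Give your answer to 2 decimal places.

3.64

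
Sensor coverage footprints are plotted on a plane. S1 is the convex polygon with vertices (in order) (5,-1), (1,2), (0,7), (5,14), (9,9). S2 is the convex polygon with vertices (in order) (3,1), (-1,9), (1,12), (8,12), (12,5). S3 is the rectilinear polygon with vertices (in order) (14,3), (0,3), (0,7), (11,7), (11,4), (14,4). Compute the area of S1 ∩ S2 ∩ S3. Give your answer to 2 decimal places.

The intersection is the polygon with vertices (6.6,3), (2,3), (0,7), (8.2,7).
By the shoelace formula its area is 25.60.

25.60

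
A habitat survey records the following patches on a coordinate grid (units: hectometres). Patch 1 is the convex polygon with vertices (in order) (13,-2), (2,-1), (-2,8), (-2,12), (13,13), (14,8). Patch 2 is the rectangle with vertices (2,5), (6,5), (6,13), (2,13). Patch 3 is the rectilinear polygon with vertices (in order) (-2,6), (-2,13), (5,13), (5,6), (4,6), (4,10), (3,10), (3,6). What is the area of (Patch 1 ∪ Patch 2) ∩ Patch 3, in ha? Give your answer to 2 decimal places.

|Patch 1 ∪ Patch 2| = 199.9.
|(Patch 1 ∪ Patch 2) ∩ Patch 3| = 40.64.

40.64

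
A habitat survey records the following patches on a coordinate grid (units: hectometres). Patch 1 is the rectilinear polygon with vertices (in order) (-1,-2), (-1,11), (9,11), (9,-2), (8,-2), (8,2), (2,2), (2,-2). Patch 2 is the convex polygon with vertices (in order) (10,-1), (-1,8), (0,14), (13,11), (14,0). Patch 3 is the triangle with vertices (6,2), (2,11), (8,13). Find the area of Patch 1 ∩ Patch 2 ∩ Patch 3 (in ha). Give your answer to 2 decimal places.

25.33

The intersection is the polygon with vertices (5.809,2.429), (2,11), (7.636,11), (6.043,2.237).
By the shoelace formula its area is 25.33.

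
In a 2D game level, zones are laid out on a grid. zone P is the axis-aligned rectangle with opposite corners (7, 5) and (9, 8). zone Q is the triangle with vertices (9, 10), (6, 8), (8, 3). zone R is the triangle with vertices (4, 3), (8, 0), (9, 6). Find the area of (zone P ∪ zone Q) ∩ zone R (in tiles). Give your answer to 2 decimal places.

1.83

The region (zone P ∪ zone Q) ∩ zone R is the polygon with vertices (8.286,5), (8,3), (7.226,4.936), (9,6), (8.833,5).
By the shoelace formula its area is 1.83.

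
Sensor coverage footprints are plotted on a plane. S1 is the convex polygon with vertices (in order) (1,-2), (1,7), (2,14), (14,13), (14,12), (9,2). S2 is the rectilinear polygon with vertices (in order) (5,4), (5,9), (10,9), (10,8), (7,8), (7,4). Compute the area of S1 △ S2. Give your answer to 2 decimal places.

|S1| = 137.5, |S2| = 13, |S1∩S2| = 13.
|S1 △ S2| = |S1| + |S2| − 2·|S1∩S2| = 137.5 + 13 − 26 = 124.50.

124.50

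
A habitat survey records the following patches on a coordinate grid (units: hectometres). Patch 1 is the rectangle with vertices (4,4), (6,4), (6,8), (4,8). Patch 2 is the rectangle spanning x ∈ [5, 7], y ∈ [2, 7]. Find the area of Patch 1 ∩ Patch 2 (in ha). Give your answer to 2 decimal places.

3.00

|Patch 1∩Patch 2|: x∈[5,6], y∈[4,7] → 1·3 = 3.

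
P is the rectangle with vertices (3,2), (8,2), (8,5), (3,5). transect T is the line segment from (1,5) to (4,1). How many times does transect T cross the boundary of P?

2

The segment meets the boundary at (3.25,2), (3,2.333).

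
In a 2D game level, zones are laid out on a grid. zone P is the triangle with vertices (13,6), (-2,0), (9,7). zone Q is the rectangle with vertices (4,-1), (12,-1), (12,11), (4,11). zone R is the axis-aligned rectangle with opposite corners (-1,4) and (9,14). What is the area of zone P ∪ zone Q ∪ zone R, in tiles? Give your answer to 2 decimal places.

165.58

By inclusion–exclusion:
Individual areas: |zone P| = 19.5, |zone Q| = 96, |zone R| = 100.
|zone P∩zone Q| = 14.9205.
|zone P∩zone R| = 6.8714.
|zone Q∩zone R|: x∈[4,9], y∈[4,11] → 5·7 = 35.
|zone P∩zone Q∩zone R| = 6.8714.
|zone P ∪ zone Q ∪ zone R| = 215.5 − 56.7919 + 6.8714 = 165.58.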